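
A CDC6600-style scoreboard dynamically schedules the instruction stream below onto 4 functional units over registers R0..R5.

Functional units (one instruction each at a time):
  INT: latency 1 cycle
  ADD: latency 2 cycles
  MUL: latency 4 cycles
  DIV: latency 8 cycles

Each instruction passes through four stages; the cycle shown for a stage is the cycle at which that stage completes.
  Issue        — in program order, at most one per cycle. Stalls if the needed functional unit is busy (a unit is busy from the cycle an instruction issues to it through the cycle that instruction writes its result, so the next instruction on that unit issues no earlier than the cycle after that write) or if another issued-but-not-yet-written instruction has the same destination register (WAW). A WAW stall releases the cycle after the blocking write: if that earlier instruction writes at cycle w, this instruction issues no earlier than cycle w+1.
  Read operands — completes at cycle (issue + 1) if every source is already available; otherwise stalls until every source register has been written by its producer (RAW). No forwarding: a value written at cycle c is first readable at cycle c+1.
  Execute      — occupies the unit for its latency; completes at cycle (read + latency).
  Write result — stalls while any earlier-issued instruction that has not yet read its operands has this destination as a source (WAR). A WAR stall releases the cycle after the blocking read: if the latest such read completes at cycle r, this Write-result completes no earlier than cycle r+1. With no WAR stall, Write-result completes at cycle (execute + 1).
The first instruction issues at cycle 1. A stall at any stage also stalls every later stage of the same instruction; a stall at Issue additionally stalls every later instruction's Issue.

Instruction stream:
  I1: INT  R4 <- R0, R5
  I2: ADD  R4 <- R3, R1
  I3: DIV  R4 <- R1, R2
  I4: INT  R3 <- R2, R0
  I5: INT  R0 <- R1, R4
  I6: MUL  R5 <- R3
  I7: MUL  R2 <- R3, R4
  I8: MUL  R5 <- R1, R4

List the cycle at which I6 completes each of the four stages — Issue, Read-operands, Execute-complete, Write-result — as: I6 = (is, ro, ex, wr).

I1: IS=1 RO=2 EX=3 WR=4
I2: IS=5 RO=6 EX=8 WR=9  [WAW R4: wait I1 write@4]
I3: IS=10 RO=11 EX=19 WR=20  [WAW R4: wait I2 write@9]
I4: IS=11 RO=12 EX=13 WR=14
I5: IS=15 RO=21 EX=22 WR=23  [struct: INT busy until I4 writes@14; RAW R4: wait I3 write@20]
I6: IS=16 RO=17 EX=21 WR=22
I7: IS=23 RO=24 EX=28 WR=29  [struct: MUL busy until I6 writes@22]
I8: IS=30 RO=31 EX=35 WR=36  [struct: MUL busy until I7 writes@29]

I6 = (16, 17, 21, 22)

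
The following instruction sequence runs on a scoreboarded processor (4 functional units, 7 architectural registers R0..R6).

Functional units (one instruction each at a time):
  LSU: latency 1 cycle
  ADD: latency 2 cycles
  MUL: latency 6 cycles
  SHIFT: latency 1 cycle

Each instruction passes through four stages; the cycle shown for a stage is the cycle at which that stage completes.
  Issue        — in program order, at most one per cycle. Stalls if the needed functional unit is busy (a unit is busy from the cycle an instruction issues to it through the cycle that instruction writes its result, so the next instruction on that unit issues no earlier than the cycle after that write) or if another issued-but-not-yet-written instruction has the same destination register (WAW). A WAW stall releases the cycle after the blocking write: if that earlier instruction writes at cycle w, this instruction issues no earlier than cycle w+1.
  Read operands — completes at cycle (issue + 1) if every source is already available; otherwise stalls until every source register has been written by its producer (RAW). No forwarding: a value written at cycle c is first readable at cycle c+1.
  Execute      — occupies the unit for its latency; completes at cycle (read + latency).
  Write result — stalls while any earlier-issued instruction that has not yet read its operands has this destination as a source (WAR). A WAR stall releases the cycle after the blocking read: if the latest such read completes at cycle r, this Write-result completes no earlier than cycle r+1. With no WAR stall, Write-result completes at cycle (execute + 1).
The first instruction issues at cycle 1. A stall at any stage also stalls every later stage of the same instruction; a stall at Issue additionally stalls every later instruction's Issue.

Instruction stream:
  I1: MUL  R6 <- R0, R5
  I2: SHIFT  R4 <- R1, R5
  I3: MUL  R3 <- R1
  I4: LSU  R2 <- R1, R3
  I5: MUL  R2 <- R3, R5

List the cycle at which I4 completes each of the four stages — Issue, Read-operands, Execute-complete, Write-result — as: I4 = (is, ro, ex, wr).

t=1  I1 dispatched to MUL
t=2  I1 operands ready · I2 dispatched to SHIFT
t=3  I2 operands ready
t=4  I2 complete
t=5  R4←I2
t=8  I1 complete
t=9  R6←I1
t=10  I3 dispatched to MUL
t=11  I3 operands ready · I4 dispatched to LSU
t=17  I3 complete
t=18  R3←I3
t=19  I4 operands ready
t=20  I4 complete
t=21  R2←I4
t=22  I5 dispatched to MUL
t=23  I5 operands ready
t=29  I5 complete
t=30  R2←I5

I4 = (11, 19, 20, 21)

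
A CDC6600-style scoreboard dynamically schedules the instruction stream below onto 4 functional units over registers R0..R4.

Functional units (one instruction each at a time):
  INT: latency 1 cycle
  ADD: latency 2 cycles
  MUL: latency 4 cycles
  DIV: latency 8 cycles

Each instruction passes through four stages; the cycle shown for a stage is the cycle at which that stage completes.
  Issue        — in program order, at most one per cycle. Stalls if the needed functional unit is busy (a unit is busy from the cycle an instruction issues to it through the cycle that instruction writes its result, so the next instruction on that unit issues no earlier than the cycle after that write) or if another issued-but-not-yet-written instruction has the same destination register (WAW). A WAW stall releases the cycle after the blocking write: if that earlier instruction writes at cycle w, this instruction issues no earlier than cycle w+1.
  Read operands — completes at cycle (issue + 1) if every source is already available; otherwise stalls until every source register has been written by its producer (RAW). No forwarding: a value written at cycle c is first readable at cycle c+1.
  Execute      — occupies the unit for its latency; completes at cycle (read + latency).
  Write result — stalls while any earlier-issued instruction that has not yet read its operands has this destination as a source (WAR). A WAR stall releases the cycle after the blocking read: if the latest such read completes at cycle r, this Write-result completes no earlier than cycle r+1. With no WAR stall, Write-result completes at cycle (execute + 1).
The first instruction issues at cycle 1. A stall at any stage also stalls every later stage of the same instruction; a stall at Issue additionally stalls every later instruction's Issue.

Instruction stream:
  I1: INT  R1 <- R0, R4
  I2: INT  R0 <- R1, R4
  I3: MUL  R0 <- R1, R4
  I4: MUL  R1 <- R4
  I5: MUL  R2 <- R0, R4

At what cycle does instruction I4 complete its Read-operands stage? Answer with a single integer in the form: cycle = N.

cycle = 17

I1 -> (1, 2, 3, 4)
I2 -> (5, 6, 7, 8)  // struct: INT busy until I1 writes@4
I3 -> (9, 10, 14, 15)  // WAW R0: wait I2 write@8
I4 -> (16, 17, 21, 22)  // struct: MUL busy until I3 writes@15
I5 -> (23, 24, 28, 29)  // struct: MUL busy until I4 writes@22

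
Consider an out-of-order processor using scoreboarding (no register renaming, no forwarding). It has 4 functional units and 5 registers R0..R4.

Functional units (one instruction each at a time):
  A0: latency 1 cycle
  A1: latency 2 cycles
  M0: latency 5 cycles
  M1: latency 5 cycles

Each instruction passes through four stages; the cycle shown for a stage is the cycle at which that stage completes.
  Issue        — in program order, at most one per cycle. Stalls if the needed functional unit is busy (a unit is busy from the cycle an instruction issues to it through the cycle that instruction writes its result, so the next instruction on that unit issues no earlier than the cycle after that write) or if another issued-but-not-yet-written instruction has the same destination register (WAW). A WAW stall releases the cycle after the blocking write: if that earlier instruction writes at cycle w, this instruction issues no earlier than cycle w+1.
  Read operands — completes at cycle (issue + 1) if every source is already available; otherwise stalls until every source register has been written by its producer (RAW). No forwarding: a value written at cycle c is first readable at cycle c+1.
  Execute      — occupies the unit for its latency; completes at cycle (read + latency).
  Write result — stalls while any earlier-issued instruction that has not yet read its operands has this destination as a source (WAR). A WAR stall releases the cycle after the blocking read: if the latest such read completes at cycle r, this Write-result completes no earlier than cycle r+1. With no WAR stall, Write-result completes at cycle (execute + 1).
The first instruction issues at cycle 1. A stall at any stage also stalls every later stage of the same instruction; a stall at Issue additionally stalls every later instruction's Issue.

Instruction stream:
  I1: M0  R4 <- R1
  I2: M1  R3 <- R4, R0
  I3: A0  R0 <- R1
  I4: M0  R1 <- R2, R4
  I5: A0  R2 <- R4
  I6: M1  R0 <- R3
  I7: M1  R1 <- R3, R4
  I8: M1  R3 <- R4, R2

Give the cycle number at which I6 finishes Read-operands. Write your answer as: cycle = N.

1) issue 1, read 2, done 7, write 8
2) issue 2, read 9, done 14, write 15  <RAW R4: wait I1 write@8>
3) issue 3, read 4, done 5, write 10  <WAR R0: wait I2 read@9>
4) issue 9, read 10, done 15, write 16  <struct: M0 busy until I1 writes@8>
5) issue 11, read 12, done 13, write 14  <struct: A0 busy until I3 writes@10>
6) issue 16, read 17, done 22, write 23  <struct: M1 busy until I2 writes@15>
7) issue 24, read 25, done 30, write 31  <struct: M1 busy until I6 writes@23>
8) issue 32, read 33, done 38, write 39  <struct: M1 busy until I7 writes@31>

cycle = 17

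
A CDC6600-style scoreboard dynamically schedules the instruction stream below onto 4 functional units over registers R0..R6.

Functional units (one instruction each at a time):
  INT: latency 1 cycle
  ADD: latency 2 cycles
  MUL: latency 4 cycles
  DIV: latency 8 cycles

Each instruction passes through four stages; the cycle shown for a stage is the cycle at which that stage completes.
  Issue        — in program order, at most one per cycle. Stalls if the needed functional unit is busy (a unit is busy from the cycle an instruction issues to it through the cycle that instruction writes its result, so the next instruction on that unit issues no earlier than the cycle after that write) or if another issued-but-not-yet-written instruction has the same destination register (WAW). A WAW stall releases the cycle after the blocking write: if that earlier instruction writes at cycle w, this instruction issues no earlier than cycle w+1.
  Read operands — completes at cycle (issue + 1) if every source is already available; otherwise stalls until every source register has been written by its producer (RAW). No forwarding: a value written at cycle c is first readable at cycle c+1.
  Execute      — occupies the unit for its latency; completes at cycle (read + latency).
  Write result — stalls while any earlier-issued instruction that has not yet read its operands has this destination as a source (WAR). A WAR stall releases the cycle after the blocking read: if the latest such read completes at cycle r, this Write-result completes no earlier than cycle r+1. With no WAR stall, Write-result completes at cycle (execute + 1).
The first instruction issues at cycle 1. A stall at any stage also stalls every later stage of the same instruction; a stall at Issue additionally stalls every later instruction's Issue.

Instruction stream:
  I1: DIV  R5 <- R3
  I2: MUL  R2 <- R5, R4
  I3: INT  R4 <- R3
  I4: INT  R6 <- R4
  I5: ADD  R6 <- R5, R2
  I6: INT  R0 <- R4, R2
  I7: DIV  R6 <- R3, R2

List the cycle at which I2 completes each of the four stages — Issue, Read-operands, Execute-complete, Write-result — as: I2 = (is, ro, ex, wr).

I2 = (2, 12, 16, 17)

I1 -> (1, 2, 10, 11)
I2 -> (2, 12, 16, 17)  // RAW R5: wait I1 write@11
I3 -> (3, 4, 5, 13)  // WAR R4: wait I2 read@12
I4 -> (14, 15, 16, 17)  // struct: INT busy until I3 writes@13
I5 -> (18, 19, 21, 22)  // WAW R6: wait I4 write@17
I6 -> (19, 20, 21, 22)
I7 -> (23, 24, 32, 33)  // WAW R6: wait I5 write@22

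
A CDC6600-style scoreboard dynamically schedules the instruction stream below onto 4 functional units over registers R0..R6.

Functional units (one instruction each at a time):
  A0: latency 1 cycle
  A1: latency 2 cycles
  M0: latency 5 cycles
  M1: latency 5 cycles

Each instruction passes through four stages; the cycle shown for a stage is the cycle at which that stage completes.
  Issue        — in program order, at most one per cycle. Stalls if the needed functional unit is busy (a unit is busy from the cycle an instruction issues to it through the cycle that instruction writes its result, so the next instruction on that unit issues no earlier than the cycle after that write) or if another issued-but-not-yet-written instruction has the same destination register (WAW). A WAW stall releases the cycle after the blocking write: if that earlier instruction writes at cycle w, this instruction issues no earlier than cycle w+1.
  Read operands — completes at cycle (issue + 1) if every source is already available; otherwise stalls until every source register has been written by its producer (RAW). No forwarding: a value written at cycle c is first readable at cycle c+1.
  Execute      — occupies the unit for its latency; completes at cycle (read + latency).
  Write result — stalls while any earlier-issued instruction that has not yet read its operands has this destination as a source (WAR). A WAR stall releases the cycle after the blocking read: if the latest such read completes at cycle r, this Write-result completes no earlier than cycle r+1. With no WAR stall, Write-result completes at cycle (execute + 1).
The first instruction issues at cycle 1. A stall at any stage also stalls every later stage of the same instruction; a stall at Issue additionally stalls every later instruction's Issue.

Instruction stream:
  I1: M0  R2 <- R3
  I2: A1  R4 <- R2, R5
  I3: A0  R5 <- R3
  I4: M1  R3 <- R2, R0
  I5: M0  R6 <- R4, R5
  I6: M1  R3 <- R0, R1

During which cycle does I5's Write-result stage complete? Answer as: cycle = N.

cycle = 19

I1  is:1  ro:2  ex:7  wr:8
I2  is:2  ro:9  ex:11  wr:12  — RAW R2: wait I1 write@8
I3  is:3  ro:4  ex:5  wr:10  — WAR R5: wait I2 read@9
I4  is:4  ro:9  ex:14  wr:15  — RAW R2: wait I1 write@8
I5  is:9  ro:13  ex:18  wr:19  — struct: M0 busy until I1 writes@8, RAW R4: wait I2 write@12
I6  is:16  ro:17  ex:22  wr:23  — struct: M1 busy until I4 writes@15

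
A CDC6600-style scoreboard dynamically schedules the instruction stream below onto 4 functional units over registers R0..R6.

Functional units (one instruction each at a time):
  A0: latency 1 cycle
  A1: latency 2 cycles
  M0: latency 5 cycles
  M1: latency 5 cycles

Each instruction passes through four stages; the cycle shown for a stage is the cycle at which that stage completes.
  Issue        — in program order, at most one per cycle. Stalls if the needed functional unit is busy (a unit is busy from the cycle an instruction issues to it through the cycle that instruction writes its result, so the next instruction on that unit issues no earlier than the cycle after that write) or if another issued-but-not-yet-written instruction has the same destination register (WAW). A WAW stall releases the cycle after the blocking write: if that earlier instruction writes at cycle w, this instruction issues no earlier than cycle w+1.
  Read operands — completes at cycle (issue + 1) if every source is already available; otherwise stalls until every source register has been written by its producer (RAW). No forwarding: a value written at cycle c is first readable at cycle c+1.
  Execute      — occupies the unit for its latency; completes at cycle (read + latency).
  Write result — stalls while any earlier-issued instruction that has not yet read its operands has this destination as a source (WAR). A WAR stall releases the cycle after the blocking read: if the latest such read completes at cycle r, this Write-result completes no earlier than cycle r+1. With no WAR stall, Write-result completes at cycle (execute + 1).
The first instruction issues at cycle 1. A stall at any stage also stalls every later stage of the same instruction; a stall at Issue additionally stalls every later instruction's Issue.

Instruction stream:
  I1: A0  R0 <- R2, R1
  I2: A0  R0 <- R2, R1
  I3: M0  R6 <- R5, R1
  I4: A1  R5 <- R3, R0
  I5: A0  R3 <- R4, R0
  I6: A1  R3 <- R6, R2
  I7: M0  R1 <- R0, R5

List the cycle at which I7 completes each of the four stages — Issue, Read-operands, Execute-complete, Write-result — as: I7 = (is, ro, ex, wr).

I7 = (14, 15, 20, 21)

[I1] 1/2/3/4
[I2] 5/6/7/8  (struct: A0 busy until I1 writes@4)
[I3] 6/7/12/13
[I4] 7/9/11/12  (RAW R0: wait I2 write@8)
[I5] 9/10/11/12  (struct: A0 busy until I2 writes@8)
[I6] 13/14/16/17  (WAW R3: wait I5 write@12)
[I7] 14/15/20/21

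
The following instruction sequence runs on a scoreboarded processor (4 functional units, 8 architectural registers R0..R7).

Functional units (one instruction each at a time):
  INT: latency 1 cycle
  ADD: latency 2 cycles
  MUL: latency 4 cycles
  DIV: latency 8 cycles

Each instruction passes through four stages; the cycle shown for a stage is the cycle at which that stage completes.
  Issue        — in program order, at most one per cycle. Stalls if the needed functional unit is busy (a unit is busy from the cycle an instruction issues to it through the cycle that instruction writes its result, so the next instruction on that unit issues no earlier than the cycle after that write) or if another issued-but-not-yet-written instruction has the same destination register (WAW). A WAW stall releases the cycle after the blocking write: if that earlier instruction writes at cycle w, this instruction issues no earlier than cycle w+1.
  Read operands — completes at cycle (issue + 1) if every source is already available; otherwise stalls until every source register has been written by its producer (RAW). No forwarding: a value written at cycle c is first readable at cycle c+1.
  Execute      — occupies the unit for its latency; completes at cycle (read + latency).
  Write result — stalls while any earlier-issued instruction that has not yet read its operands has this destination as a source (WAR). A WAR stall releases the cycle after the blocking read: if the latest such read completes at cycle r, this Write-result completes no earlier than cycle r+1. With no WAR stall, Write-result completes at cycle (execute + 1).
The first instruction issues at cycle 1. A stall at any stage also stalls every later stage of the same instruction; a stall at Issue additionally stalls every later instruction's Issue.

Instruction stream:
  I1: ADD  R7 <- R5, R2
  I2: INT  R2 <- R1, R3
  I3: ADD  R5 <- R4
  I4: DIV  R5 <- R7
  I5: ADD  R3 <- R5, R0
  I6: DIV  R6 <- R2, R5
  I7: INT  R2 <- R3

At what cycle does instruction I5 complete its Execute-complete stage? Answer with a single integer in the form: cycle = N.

[1] I1 issues→ADD
[2] I1 reads | I2 issues→INT
[3] I2 reads
[4] I1 exec-done | I2 exec-done
[5] I1 writes R7 | I2 writes R2
[6] I3 issues→ADD
[7] I3 reads
[9] I3 exec-done
[10] I3 writes R5
[11] I4 issues→DIV
[12] I4 reads | I5 issues→ADD
[20] I4 exec-done
[21] I4 writes R5
[22] I5 reads | I6 issues→DIV
[23] I6 reads | I7 issues→INT
[24] I5 exec-done
[25] I5 writes R3
[26] I7 reads
[27] I7 exec-done
[28] I7 writes R2
[31] I6 exec-done
[32] I6 writes R6

cycle = 24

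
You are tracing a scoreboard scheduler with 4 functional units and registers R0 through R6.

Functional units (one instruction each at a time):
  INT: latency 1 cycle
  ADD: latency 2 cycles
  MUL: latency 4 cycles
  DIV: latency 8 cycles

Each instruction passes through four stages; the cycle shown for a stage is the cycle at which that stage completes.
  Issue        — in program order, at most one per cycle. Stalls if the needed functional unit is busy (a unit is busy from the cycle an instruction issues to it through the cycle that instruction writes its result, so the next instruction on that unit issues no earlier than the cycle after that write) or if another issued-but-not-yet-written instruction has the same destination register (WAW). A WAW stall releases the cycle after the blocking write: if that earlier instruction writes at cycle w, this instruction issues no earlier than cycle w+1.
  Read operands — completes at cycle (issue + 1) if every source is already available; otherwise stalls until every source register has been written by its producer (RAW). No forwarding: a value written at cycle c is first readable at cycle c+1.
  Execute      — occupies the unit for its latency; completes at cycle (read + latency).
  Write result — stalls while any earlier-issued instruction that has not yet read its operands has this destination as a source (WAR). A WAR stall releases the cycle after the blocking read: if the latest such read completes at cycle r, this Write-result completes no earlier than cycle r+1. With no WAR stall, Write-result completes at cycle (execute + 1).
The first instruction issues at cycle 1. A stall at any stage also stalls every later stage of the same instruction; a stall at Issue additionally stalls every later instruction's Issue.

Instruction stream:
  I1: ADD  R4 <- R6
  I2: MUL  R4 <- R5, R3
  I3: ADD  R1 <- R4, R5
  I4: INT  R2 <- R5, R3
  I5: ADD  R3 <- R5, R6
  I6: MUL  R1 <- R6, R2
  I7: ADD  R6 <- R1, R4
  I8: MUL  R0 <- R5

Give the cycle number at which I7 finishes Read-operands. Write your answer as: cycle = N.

cycle = 25

cycle 1: I1 dispatched to ADD
cycle 2: I1 operands ready
cycle 4: I1 complete
cycle 5: R4←I1
cycle 6: I2 dispatched to MUL
cycle 7: I2 operands ready | I3 dispatched to ADD
cycle 8: I4 dispatched to INT
cycle 9: I4 operands ready
cycle 10: I4 complete
cycle 11: I2 complete | R2←I4
cycle 12: R4←I2
cycle 13: I3 operands ready
cycle 15: I3 complete
cycle 16: R1←I3
cycle 17: I5 dispatched to ADD
cycle 18: I5 operands ready | I6 dispatched to MUL
cycle 19: I6 operands ready
cycle 20: I5 complete
cycle 21: R3←I5
cycle 22: I7 dispatched to ADD
cycle 23: I6 complete
cycle 24: R1←I6
cycle 25: I7 operands ready | I8 dispatched to MUL
cycle 26: I8 operands ready
cycle 27: I7 complete
cycle 28: R6←I7
cycle 30: I8 complete
cycle 31: R0←I8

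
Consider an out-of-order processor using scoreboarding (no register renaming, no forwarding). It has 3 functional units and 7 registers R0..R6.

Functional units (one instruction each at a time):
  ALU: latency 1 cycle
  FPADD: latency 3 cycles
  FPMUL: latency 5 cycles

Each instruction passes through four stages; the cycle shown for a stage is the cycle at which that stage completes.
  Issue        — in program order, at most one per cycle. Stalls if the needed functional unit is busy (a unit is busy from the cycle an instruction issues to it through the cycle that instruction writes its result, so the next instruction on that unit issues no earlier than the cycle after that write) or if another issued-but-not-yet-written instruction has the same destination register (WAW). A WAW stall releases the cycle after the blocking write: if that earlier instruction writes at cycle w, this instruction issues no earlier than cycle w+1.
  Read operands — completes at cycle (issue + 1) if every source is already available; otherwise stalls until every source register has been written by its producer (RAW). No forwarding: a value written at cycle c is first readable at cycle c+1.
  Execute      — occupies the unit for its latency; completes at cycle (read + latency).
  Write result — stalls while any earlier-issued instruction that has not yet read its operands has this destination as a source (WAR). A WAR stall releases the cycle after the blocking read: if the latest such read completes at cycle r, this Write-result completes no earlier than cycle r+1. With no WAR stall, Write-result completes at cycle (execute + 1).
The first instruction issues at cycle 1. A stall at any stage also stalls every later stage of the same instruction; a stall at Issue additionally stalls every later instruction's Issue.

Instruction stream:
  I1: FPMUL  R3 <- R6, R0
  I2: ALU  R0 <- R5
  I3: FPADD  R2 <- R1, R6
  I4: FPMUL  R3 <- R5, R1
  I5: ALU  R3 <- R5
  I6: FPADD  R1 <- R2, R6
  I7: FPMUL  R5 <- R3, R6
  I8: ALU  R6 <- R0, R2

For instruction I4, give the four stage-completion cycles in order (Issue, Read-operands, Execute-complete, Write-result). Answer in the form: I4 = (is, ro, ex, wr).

1) issue 1, read 2, done 7, write 8
2) issue 2, read 3, done 4, write 5
3) issue 3, read 4, done 7, write 8
4) issue 9, read 10, done 15, write 16  <struct: FPMUL busy until I1 writes@8>
5) issue 17, read 18, done 19, write 20  <WAW R3: wait I4 write@16>
6) issue 18, read 19, done 22, write 23
7) issue 19, read 21, done 26, write 27  <RAW R3: wait I5 write@20>
8) issue 21, read 22, done 23, write 24  <struct: ALU busy until I5 writes@20>

I4 = (9, 10, 15, 16)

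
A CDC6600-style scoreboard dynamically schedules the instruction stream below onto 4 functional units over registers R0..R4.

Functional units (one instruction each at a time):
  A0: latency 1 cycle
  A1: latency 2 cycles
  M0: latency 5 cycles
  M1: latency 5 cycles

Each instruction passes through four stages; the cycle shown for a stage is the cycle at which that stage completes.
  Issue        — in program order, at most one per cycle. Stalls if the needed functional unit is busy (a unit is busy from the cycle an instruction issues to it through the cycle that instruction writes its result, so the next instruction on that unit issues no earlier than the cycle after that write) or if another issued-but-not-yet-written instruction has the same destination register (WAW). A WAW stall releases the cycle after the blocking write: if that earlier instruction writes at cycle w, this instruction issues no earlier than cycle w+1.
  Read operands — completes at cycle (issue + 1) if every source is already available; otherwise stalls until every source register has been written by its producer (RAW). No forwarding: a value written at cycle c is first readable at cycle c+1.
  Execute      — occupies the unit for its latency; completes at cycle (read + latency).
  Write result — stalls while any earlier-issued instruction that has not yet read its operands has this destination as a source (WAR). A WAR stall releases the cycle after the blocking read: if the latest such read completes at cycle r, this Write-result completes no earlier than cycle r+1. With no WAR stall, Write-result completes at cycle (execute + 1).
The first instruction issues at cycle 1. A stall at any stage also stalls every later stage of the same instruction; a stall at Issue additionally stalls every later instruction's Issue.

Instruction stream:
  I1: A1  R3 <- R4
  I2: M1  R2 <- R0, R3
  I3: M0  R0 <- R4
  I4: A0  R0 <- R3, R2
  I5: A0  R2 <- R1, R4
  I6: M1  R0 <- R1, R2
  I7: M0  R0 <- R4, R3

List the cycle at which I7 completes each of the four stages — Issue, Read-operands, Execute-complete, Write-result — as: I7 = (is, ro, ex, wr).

I7 = (27, 28, 33, 34)

I1 -> (1, 2, 4, 5)
I2 -> (2, 6, 11, 12)  // RAW R3: wait I1 write@5
I3 -> (3, 4, 9, 10)
I4 -> (11, 13, 14, 15)  // WAW R0: wait I3 write@10, RAW R2: wait I2 write@12
I5 -> (16, 17, 18, 19)  // struct: A0 busy until I4 writes@15
I6 -> (17, 20, 25, 26)  // RAW R2: wait I5 write@19
I7 -> (27, 28, 33, 34)  // WAW R0: wait I6 write@26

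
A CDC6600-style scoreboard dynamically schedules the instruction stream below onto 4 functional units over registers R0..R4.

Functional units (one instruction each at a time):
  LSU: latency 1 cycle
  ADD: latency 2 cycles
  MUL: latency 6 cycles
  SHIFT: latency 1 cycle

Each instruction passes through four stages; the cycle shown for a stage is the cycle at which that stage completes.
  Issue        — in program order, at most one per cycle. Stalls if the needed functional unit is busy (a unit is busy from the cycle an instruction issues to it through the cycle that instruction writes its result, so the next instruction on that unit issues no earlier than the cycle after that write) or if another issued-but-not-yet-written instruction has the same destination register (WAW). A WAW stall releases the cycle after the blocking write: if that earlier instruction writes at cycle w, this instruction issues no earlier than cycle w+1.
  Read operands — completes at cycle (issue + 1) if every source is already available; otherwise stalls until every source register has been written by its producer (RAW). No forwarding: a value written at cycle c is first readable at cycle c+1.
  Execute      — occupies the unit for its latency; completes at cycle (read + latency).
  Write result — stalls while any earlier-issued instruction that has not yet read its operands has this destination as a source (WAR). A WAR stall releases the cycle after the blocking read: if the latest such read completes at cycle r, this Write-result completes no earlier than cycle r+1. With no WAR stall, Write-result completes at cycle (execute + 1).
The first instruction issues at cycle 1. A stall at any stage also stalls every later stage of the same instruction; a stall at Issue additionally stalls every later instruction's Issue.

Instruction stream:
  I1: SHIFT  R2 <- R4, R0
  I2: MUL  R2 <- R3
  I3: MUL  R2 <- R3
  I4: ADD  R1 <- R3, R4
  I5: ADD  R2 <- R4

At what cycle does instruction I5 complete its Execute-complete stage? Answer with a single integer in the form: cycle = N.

I1: IS=1 RO=2 EX=3 WR=4
I2: IS=5 RO=6 EX=12 WR=13  [WAW R2: wait I1 write@4]
I3: IS=14 RO=15 EX=21 WR=22  [struct: MUL busy until I2 writes@13]
I4: IS=15 RO=16 EX=18 WR=19
I5: IS=23 RO=24 EX=26 WR=27  [WAW R2: wait I3 write@22]

cycle = 26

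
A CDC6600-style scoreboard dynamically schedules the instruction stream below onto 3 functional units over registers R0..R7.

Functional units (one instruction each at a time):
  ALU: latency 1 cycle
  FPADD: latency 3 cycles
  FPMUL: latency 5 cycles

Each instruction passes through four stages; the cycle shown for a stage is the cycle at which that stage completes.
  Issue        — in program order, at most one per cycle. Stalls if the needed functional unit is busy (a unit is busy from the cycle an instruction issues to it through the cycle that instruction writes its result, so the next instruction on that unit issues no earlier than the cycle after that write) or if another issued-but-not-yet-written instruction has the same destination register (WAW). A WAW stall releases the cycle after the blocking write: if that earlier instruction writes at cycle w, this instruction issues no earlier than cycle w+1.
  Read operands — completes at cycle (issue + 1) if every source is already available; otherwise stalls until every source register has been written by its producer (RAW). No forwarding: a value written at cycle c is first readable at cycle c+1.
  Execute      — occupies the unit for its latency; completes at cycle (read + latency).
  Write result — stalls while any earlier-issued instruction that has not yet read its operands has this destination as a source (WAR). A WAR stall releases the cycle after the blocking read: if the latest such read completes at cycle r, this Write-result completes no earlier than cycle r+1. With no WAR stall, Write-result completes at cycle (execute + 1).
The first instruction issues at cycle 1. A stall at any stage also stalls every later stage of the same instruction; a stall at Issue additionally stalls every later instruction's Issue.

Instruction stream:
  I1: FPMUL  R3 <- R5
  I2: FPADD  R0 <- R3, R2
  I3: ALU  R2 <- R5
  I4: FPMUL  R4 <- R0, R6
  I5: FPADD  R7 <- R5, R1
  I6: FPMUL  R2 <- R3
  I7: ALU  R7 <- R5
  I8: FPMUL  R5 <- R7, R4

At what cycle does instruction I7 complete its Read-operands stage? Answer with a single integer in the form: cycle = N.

cycle 1: I1 issues→FPMUL
cycle 2: I1 reads · I2 issues→FPADD
cycle 3: I3 issues→ALU
cycle 4: I3 reads
cycle 5: I3 exec-done
cycle 7: I1 exec-done
cycle 8: I1 writes R3
cycle 9: I2 reads · I4 issues→FPMUL
cycle 10: I3 writes R2
cycle 12: I2 exec-done
cycle 13: I2 writes R0
cycle 14: I4 reads · I5 issues→FPADD
cycle 15: I5 reads
cycle 18: I5 exec-done
cycle 19: I4 exec-done · I5 writes R7
cycle 20: I4 writes R4
cycle 21: I6 issues→FPMUL
cycle 22: I6 reads · I7 issues→ALU
cycle 23: I7 reads
cycle 24: I7 exec-done
cycle 25: I7 writes R7
cycle 27: I6 exec-done
cycle 28: I6 writes R2
cycle 29: I8 issues→FPMUL
cycle 30: I8 reads
cycle 35: I8 exec-done
cycle 36: I8 writes R5

cycle = 23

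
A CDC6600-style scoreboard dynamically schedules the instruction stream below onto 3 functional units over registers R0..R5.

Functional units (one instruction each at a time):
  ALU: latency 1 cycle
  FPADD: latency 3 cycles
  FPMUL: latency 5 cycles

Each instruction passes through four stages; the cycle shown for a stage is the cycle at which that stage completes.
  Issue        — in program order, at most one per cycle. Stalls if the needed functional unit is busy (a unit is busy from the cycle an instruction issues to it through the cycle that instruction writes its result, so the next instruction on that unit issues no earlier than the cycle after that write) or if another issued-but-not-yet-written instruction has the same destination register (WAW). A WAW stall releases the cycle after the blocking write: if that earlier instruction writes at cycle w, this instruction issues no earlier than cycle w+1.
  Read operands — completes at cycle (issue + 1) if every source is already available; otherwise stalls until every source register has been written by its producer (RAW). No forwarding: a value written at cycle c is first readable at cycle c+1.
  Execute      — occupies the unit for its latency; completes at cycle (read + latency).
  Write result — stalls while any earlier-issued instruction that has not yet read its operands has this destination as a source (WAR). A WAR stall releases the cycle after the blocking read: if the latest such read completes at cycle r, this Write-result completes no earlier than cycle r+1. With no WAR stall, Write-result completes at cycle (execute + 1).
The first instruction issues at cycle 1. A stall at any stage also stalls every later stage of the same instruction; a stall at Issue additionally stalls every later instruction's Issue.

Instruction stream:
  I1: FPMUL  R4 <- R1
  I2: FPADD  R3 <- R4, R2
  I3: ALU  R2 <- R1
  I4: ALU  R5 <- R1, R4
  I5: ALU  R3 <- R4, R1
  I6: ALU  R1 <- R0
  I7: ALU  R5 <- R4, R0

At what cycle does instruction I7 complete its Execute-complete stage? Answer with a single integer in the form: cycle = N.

[1] I1 dispatched to FPMUL
[2] I1 operands ready, I2 dispatched to FPADD
[3] I3 dispatched to ALU
[4] I3 operands ready
[5] I3 complete
[7] I1 complete
[8] R4←I1
[9] I2 operands ready
[10] R2←I3
[11] I4 dispatched to ALU
[12] I2 complete, I4 operands ready
[13] R3←I2, I4 complete
[14] R5←I4
[15] I5 dispatched to ALU
[16] I5 operands ready
[17] I5 complete
[18] R3←I5
[19] I6 dispatched to ALU
[20] I6 operands ready
[21] I6 complete
[22] R1←I6
[23] I7 dispatched to ALU
[24] I7 operands ready
[25] I7 complete
[26] R5←I7

cycle = 25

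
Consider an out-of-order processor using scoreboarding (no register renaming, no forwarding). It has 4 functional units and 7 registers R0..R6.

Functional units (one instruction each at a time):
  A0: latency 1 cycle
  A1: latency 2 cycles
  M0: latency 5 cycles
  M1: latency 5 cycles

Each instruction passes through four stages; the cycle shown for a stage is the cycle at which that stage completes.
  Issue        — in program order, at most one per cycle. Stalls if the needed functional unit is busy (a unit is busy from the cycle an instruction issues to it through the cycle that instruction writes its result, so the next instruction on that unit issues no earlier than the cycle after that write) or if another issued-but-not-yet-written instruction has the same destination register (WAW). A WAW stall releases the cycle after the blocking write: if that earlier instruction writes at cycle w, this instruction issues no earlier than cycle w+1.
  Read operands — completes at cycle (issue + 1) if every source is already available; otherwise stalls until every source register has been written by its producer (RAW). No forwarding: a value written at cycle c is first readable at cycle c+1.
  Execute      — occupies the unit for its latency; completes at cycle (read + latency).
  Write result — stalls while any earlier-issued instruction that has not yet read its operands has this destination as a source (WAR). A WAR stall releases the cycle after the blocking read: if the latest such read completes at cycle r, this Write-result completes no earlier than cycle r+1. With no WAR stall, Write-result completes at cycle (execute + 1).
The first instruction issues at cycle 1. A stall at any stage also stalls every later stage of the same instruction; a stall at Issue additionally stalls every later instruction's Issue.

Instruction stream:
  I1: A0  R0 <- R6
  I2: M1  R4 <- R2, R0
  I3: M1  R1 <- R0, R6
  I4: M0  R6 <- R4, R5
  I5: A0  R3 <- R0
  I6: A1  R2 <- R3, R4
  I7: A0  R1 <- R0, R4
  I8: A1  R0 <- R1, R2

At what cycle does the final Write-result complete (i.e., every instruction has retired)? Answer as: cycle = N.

cycle 1: issue I1 (A0)
cycle 2: I1 read-ops | issue I2 (M1)
cycle 3: I1 finished on A0
cycle 4: I1→R0
cycle 5: I2 read-ops
cycle 10: I2 finished on M1
cycle 11: I2→R4
cycle 12: issue I3 (M1)
cycle 13: I3 read-ops | issue I4 (M0)
cycle 14: I4 read-ops | issue I5 (A0)
cycle 15: I5 read-ops | issue I6 (A1)
cycle 16: I5 finished on A0
cycle 17: I5→R3
cycle 18: I3 finished on M1 | I6 read-ops
cycle 19: I3→R1 | I4 finished on M0
cycle 20: I4→R6 | I6 finished on A1 | issue I7 (A0)
cycle 21: I6→R2 | I7 read-ops
cycle 22: I7 finished on A0 | issue I8 (A1)
cycle 23: I7→R1
cycle 24: I8 read-ops
cycle 26: I8 finished on A1
cycle 27: I8→R0

cycle = 27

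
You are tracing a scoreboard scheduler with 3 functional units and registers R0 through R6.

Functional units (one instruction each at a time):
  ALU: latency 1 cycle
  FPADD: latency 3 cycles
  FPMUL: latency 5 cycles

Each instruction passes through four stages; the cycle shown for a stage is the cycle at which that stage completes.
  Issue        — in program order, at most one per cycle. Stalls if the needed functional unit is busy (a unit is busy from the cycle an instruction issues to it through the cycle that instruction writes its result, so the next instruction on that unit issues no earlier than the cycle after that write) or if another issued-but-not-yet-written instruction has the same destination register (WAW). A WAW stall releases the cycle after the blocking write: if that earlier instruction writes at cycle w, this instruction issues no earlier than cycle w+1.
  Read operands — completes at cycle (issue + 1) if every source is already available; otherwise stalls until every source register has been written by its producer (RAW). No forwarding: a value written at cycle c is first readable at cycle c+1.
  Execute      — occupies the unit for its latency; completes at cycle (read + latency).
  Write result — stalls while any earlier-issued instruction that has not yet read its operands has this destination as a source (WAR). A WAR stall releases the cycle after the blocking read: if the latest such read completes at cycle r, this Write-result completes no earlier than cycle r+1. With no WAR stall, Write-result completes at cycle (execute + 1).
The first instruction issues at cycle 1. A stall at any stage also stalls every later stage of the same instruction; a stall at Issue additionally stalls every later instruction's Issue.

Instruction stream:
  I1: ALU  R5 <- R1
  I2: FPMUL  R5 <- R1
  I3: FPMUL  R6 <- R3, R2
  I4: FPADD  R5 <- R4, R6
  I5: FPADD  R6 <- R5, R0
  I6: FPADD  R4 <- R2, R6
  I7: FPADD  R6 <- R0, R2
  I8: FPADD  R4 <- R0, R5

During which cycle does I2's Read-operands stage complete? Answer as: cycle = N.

1) issue 1, read 2, done 3, write 4
2) issue 5, read 6, done 11, write 12  <WAW R5: wait I1 write@4>
3) issue 13, read 14, done 19, write 20  <struct: FPMUL busy until I2 writes@12>
4) issue 14, read 21, done 24, write 25  <RAW R6: wait I3 write@20>
5) issue 26, read 27, done 30, write 31  <struct: FPADD busy until I4 writes@25>
6) issue 32, read 33, done 36, write 37  <struct: FPADD busy until I5 writes@31>
7) issue 38, read 39, done 42, write 43  <struct: FPADD busy until I6 writes@37>
8) issue 44, read 45, done 48, write 49  <struct: FPADD busy until I7 writes@43>

cycle = 6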